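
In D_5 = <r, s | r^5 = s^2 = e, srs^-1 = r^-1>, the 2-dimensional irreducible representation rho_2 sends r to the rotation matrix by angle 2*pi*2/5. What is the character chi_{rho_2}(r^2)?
chi_{rho_2}(r^2) = 2*cos(2*pi*2*2/5) = -1/2 + sqrt(5)/2

Details: rho_2(r^2) is rotation by angle 2*pi*2*2/5, whose trace is 2*cos(2*pi*2*2/5) = -1/2 + sqrt(5)/2.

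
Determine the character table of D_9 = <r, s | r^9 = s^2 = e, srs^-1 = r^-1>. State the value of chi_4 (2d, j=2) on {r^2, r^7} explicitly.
Conjugacy classes: {e} of size 1, {r^1, r^8} of size 2, {r^2, r^7} of size 2, {r^3, r^6} of size 2, {r^4, r^5} of size 2, {s, sr, ..., sr^8} of size 9.
Character table:
  irrep \ class              {e} (size 1)  {r^1, r^8} (size 2)  {r^2, r^7} (size 2)  {r^3, r^6} (size 2)  {r^4, r^5} (size 2)  {s, sr, ..., sr^8} (size 9)
  chi_1 (triv)               1             1                    1                    1                    1                    1                          
  chi_2 (sign: r->1, s->-1)  1             1                    1                    1                    1                    -1                         
  chi_3 (2d, j=1)            2             2*cos(2*pi/9)        2*cos(4*pi/9)        -1                   -2*cos(pi/9)         0                          
  chi_4 (2d, j=2)            2             2*cos(4*pi/9)        -2*cos(pi/9)         -1                   2*cos(2*pi/9)        0                          
  chi_5 (2d, j=3)            2             -1                   -1                   2                    -1                   0                          
  chi_6 (2d, j=4)            2             -2*cos(pi/9)         2*cos(2*pi/9)        -1                   2*cos(4*pi/9)        0                          

Spot check: chi_4 (2d, j=2) on {r^2, r^7} = -2*cos(pi/9).

Explanation: D_9 has order 2*9 = 18 with 6 conjugacy classes, hence 6 irreducibles. Sum of squared dims 1 + 1 + 4 + 4 + 4 + 4 = 18 = |G|. Linear characters come from the abelianisation; the 2-dimensional irreps have character r^k -> 2*cos(2*pi*j*k/9), reflections -> 0.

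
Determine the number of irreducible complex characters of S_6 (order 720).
11

Derivation: The number of irreducible complex representations of a finite group equals its number of conjugacy classes. Conjugacy classes in S_6 correspond to cycle types, i.e. partitions of 6; there are p(6) = 11 of them, so S_6 (order 720) has exactly 11 irreducible complex representations.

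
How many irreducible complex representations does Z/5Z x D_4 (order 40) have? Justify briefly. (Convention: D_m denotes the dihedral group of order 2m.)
25

Derivation: The number of irreducible complex representations of a finite group equals its number of conjugacy classes. For a direct product, #classes(G x H) = #classes(G) * #classes(H). Z/5Z has 5 classes (abelian), D_4 has 5 classes, so 5 * 5 = 25, so Z/5Z x D_4 (order 40) has exactly 25 irreducible complex representations.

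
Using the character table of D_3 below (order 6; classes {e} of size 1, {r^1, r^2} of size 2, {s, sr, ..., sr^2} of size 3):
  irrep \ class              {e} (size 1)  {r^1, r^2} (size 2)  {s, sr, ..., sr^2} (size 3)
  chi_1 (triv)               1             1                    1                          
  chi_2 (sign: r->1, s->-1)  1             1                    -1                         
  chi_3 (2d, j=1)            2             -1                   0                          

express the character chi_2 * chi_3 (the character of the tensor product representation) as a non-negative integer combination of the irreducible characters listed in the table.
chi_2 tensor chi_3 = chi_3 (all other irreducibles have multiplicity 0).

Derivation: The character of a tensor product is the pointwise product (chi_2 * chi_3)(C) = chi_2(C) * chi_3(C):
  {e}: (1)*(2), {r^1, r^2}: (1)*(-1), {s, sr, ..., sr^2}: (-1)*(0)
so (chi_2 * chi_3) takes values
  {e} -> 2, {r^1, r^2} -> -1, {s, sr, ..., sr^2} -> 0.
Now take the inner product of this character with each irreducible chi from the table, <chi_2*chi_3, chi> = (1/6) sum_C |C| (chi_2*chi_3)(C) conj(chi(C)):
  <chi_2*chi_3, chi_1> = (1/6)[1*(2)*conj(1) + 2*(-1)*conj(1) + 3*(0)*conj(1)]
      = (1/6)[(2) + (-2) + (0)] = 0/6 = 0
  <chi_2*chi_3, chi_2> = (1/6)[1*(2)*conj(1) + 2*(-1)*conj(1) + 3*(0)*conj(-1)]
      = (1/6)[(2) + (-2) + (0)] = 0/6 = 0
  <chi_2*chi_3, chi_3> = (1/6)[1*(2)*conj(2) + 2*(-1)*conj(-1) + 3*(0)*conj(0)]
      = (1/6)[(4) + (2) + (0)] = 6/6 = 1
Hence the multiplicities are chi_3: 1. Dimension check: dim(chi_2)*dim(chi_3) = 1*2 = 2 and sum (mult * dim) = 1*2 = 2.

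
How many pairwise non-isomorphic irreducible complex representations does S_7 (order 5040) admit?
15

Working: The number of irreducible complex representations of a finite group equals its number of conjugacy classes. Conjugacy classes in S_7 correspond to cycle types, i.e. partitions of 7; there are p(7) = 15 of them, so S_7 (order 5040) has exactly 15 irreducible complex representations.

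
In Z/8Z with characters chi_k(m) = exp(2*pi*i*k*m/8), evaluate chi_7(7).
chi_7(7) = zeta_8^49 = exp(I*pi/4)

Justification: chi_7(7) = zeta_8^(7*7) = zeta_8^49. Since zeta_8^8 = 1, this equals zeta_8^1 = exp(2*pi*i*1/8) = exp(I*pi/4).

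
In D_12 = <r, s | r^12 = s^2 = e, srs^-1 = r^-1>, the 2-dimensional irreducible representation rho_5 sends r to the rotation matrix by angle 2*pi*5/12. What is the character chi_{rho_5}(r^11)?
chi_{rho_5}(r^11) = 2*cos(2*pi*5*11/12) = -sqrt(3)

Derivation: rho_5(r^11) is rotation by angle 2*pi*5*11/12, whose trace is 2*cos(2*pi*5*11/12) = -sqrt(3).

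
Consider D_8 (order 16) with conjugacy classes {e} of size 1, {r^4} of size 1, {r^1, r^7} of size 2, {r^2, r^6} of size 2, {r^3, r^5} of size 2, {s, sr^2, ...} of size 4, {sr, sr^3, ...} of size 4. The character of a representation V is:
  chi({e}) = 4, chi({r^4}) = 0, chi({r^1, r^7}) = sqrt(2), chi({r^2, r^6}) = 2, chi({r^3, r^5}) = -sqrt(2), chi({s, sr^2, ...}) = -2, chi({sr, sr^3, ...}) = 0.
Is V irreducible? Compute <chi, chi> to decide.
Not irreducible (reducible): <chi, chi> = 3 > 1.

Details: <chi, chi> = (1/|G|) sum_C |C| * |chi(C)|^2 = (1/16)[1*|4|^2 + 1*|0|^2 + 2*|sqrt(2)|^2 + 2*|2|^2 + 2*|-sqrt(2)|^2 + 4*|-2|^2 + 4*|0|^2]
  = (1/16)[(16) + (0) + (4) + (8) + (4) + (16) + (0)] = 48/16 = 3.
A character is irreducible iff <chi, chi> = 1, so this representation is reducible.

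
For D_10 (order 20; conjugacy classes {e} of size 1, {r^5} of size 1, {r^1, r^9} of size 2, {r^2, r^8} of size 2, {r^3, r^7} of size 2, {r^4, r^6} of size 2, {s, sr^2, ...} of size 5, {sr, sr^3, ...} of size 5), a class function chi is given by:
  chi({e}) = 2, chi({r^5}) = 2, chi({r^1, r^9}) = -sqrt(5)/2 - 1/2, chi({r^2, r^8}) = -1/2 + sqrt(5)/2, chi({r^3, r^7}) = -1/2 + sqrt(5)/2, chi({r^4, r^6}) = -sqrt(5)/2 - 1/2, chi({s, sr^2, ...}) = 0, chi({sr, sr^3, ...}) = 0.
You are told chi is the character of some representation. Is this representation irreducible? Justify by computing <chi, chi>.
Irreducible: <chi, chi> = 1.

Reasoning: <chi, chi> = (1/|G|) sum_C |C| * |chi(C)|^2 = (1/20)[1*|2|^2 + 1*|2|^2 + 2*|-sqrt(5)/2 - 1/2|^2 + 2*|-1/2 + sqrt(5)/2|^2 + 2*|-1/2 + sqrt(5)/2|^2 + 2*|-sqrt(5)/2 - 1/2|^2 + 5*|0|^2 + 5*|0|^2]
  = (1/20)[(4) + (4) + (sqrt(5) + 3) + (3 - sqrt(5)) + (3 - sqrt(5)) + (sqrt(5) + 3) + (0) + (0)] = 20/20 = 1.
A character is irreducible iff <chi, chi> = 1, so this representation is irreducible.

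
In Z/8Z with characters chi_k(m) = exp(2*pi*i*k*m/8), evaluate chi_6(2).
chi_6(2) = zeta_8^12 = -1

Explanation: chi_6(2) = zeta_8^(6*2) = zeta_8^12. Since zeta_8^8 = 1, this equals zeta_8^4 = exp(2*pi*i*4/8) = -1.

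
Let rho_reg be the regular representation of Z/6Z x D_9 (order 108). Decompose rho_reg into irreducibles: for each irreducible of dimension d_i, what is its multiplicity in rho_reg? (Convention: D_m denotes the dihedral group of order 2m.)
Each irreducible V_i of dimension d_i appears with multiplicity d_i, i.e. rho_reg = (direct sum over all irreducibles V_i) d_i V_i. The irreducible dimensions for Z/6Z x D_9 are 1, 1, 1, 1, 1, 1, 1, 1, 1, 1, 1, 1, 2, 2, 2, 2, 2, 2, 2, 2, 2, 2, 2, 2, 2, 2, 2, 2, 2, 2, 2, 2, 2, 2, 2, 2: 12 irreducibles of dimension 1, each with multiplicity 1; 24 irreducibles of dimension 2, each with multiplicity 2. Total dimension 12*1*1 + 24*2*2 = 108 = |G|.

Why: General theorem: in the regular representation of a finite group G, each irreducible appears with multiplicity equal to its dimension. Check: dim(rho_reg) = sum d_i^2 = 1 + 1 + 1 + 1 + 1 + 1 + 1 + 1 + 1 + 1 + 1 + 1 + 4 + 4 + 4 + 4 + 4 + 4 + 4 + 4 + 4 + 4 + 4 + 4 + 4 + 4 + 4 + 4 + 4 + 4 + 4 + 4 + 4 + 4 + 4 + 4 = 108 = |G|.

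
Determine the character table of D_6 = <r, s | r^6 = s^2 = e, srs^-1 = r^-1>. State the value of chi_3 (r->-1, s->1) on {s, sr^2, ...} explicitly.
Conjugacy classes: {e} of size 1, {r^3} of size 1, {r^1, r^5} of size 2, {r^2, r^4} of size 2, {s, sr^2, ...} of size 3, {sr, sr^3, ...} of size 3.
Character table:
  irrep \ class              {e} (size 1)  {r^3} (size 1)  {r^1, r^5} (size 2)  {r^2, r^4} (size 2)  {s, sr^2, ...} (size 3)  {sr, sr^3, ...} (size 3)
  chi_1 (triv)               1             1               1                    1                    1                        1                       
  chi_2 (sign: r->1, s->-1)  1             1               1                    1                    -1                       -1                      
  chi_3 (r->-1, s->1)        1             -1              -1                   1                    1                        -1                      
  chi_4 (r->-1, s->-1)       1             -1              -1                   1                    -1                       1                       
  chi_5 (2d, j=1)            2             -2              1                    -1                   0                        0                       
  chi_6 (2d, j=2)            2             2               -1                   -1                   0                        0                       

Spot check: chi_3 (r->-1, s->1) on {s, sr^2, ...} = 1.

D_6 has order 2*6 = 12 with 6 conjugacy classes, hence 6 irreducibles. Sum of squared dims 1 + 1 + 1 + 1 + 4 + 4 = 12 = |G|. Linear characters come from the abelianisation; the 2-dimensional irreps have character r^k -> 2*cos(2*pi*j*k/6), reflections -> 0.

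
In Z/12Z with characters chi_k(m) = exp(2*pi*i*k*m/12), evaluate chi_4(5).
chi_4(5) = zeta_12^20 = exp(-2*I*pi/3)

chi_4(5) = zeta_12^(4*5) = zeta_12^20. Since zeta_12^12 = 1, this equals zeta_12^8 = exp(2*pi*i*8/12) = exp(-2*I*pi/3).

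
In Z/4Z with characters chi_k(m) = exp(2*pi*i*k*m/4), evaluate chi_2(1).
chi_2(1) = zeta_4^2 = -1

Reasoning: chi_2(1) = zeta_4^(2*1) = zeta_4^2. Since zeta_4^4 = 1, this equals zeta_4^2 = exp(2*pi*i*2/4) = -1.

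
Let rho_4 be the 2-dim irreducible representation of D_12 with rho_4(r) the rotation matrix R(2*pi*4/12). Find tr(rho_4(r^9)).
chi_{rho_4}(r^9) = 2*cos(2*pi*4*9/12) = 2

Reasoning: rho_4(r^9) is rotation by angle 2*pi*4*9/12, whose trace is 2*cos(2*pi*4*9/12) = 2.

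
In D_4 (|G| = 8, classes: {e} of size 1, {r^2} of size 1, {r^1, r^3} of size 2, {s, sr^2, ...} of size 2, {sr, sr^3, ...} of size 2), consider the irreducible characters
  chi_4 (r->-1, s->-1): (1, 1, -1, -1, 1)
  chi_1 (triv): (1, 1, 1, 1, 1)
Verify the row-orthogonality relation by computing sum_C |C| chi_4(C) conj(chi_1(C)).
Sum = 0; so <chi_4, chi_1> = 0 (distinct irreducibles are orthogonal).

Details: Compute term by term over conjugacy classes (|C| * chi_4(C) * conj(chi_1(C))):
  1*(1)*conj(1) + 1*(1)*conj(1) + 2*(-1)*conj(1) + 2*(-1)*conj(1) + 2*(1)*conj(1)
  = (1) + (1) + (-2) + (-2) + (2)
  = 0.
Dividing by |G| = 8 gives 0/8 = 0, matching the row-orthogonality relation <chi_4, chi_1> = [chi_4 = chi_1].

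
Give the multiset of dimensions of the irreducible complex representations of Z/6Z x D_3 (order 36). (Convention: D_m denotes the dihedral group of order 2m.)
Dimensions: 1, 1, 1, 1, 1, 1, 1, 1, 1, 1, 1, 1, 2, 2, 2, 2, 2, 2

Solution. There are 18 irreducibles (= number of conjugacy classes). Their dimensions d_i satisfy sum d_i^2 = |G| = 36: 1 + 1 + 1 + 1 + 1 + 1 + 1 + 1 + 1 + 1 + 1 + 1 + 4 + 4 + 4 + 4 + 4 + 4 = 36. (For the product with Z/6Z: each of the 6 1-dim characters of Z/6Z tensors with each irrep of D_3, giving 6 copies of each D_3-dimension.)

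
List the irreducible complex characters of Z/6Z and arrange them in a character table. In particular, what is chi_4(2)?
Character table of Z/6Z (irreps indexed chi_0,...,chi_5 with chi_k(m) = zeta_6^(k*m), zeta_6 = exp(2*pi*i/6)):
  irrep \ class  {0} (size 1)  {1} (size 1)    {2} (size 1)    {3} (size 1)  {4} (size 1)    {5} (size 1)  
  chi_0          1             1               1               1             1               1             
  chi_1          1             exp(I*pi/3)     exp(2*I*pi/3)   -1            exp(-2*I*pi/3)  exp(-I*pi/3)  
  chi_2          1             exp(2*I*pi/3)   exp(-2*I*pi/3)  1             exp(2*I*pi/3)   exp(-2*I*pi/3)
  chi_3          1             -1              1               -1            1               -1            
  chi_4          1             exp(-2*I*pi/3)  exp(2*I*pi/3)   1             exp(-2*I*pi/3)  exp(2*I*pi/3) 
  chi_5          1             exp(-I*pi/3)    exp(-2*I*pi/3)  -1            exp(2*I*pi/3)   exp(I*pi/3)   

Spot check: chi_4(2) = zeta_6^(4*2) = zeta_6^8 = exp(2*I*pi/3).

Argument: Z/6Z is abelian, so all 6 irreducible complex representations are 1-dimensional. They are given by chi_k(m) = zeta_6^(k*m) for k = 0,...,5. Row orthogonality: sum_m chi_k(m) conj(chi_l(m)) = 6 * [k = l].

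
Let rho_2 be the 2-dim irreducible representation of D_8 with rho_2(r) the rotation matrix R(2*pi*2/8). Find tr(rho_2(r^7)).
chi_{rho_2}(r^7) = 2*cos(2*pi*2*7/8) = 0

Details: rho_2(r^7) is rotation by angle 2*pi*2*7/8, whose trace is 2*cos(2*pi*2*7/8) = 0.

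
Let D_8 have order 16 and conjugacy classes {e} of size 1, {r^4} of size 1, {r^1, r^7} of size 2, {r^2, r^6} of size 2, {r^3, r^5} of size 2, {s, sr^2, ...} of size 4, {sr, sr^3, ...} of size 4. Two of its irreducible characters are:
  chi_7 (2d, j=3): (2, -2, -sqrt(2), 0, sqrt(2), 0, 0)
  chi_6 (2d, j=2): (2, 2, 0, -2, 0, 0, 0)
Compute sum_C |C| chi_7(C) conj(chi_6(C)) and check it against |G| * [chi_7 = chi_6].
Sum = 0; so <chi_7, chi_6> = 0 (distinct irreducibles are orthogonal).

Details: Compute term by term over conjugacy classes (|C| * chi_7(C) * conj(chi_6(C))):
  1*(2)*conj(2) + 1*(-2)*conj(2) + 2*(-sqrt(2))*conj(0) + 2*(0)*conj(-2) + 2*(sqrt(2))*conj(0) + 4*(0)*conj(0) + 4*(0)*conj(0)
  = (4) + (-4) + (0) + (0) + (0) + (0) + (0)
  = 0.
Dividing by |G| = 16 gives 0/16 = 0, matching the row-orthogonality relation <chi_7, chi_6> = [chi_7 = chi_6].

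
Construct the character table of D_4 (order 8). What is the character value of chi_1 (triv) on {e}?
Conjugacy classes: {e} of size 1, {r^2} of size 1, {r^1, r^3} of size 2, {s, sr^2, ...} of size 2, {sr, sr^3, ...} of size 2.
Character table:
  irrep \ class              {e} (size 1)  {r^2} (size 1)  {r^1, r^3} (size 2)  {s, sr^2, ...} (size 2)  {sr, sr^3, ...} (size 2)
  chi_1 (triv)               1             1               1                    1                        1                       
  chi_2 (sign: r->1, s->-1)  1             1               1                    -1                       -1                      
  chi_3 (r->-1, s->1)        1             1               -1                   1                        -1                      
  chi_4 (r->-1, s->-1)       1             1               -1                   -1                       1                       
  chi_5 (2d, j=1)            2             -2              0                    0                        0                       

Spot check: chi_1 (triv) on {e} = 1.

Derivation: D_4 has order 2*4 = 8 with 5 conjugacy classes, hence 5 irreducibles. Sum of squared dims 1 + 1 + 1 + 1 + 4 = 8 = |G|. Linear characters come from the abelianisation; the 2-dimensional irreps have character r^k -> 2*cos(2*pi*j*k/4), reflections -> 0.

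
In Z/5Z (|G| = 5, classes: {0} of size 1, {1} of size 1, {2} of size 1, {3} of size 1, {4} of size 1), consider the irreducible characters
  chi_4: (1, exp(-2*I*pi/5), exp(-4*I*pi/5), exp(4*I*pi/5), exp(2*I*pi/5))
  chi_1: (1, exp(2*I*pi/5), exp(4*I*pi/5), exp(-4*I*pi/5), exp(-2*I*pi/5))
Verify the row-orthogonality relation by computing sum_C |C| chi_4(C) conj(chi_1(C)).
Sum = 0; so <chi_4, chi_1> = 0 (distinct irreducibles are orthogonal).

Proof sketch: Compute term by term over conjugacy classes (|C| * chi_4(C) * conj(chi_1(C))):
  1*(1)*conj(1) + 1*(exp(-2*I*pi/5))*conj(exp(2*I*pi/5)) + 1*(exp(-4*I*pi/5))*conj(exp(4*I*pi/5)) + 1*(exp(4*I*pi/5))*conj(exp(-4*I*pi/5)) + 1*(exp(2*I*pi/5))*conj(exp(-2*I*pi/5))
  = (1) + (exp(-4*I*pi/5)) + (exp(2*I*pi/5)) + (exp(-2*I*pi/5)) + (exp(4*I*pi/5))
  = 0.
(Exp terms are combined using exp(i*s)*conj(exp(i*t)) = exp(i*(s-t)), and sums of them are collapsed using the identity that for every m > 1 the m distinct m-th roots of unity sum to 0, e.g. 1 + exp(2*I*pi/3) + exp(-2*I*pi/3) = 0.)
Dividing by |G| = 5 gives 0/5 = 0, matching the row-orthogonality relation <chi_4, chi_1> = [chi_4 = chi_1].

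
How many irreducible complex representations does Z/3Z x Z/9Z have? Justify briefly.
27

Derivation: The number of irreducible complex representations of a finite group equals its number of conjugacy classes. Z/3Z x Z/9Z is abelian of order 27, so every element is its own conjugacy class: 27 classes, so Z/3Z x Z/9Z (order 27) has exactly 27 irreducible complex representations.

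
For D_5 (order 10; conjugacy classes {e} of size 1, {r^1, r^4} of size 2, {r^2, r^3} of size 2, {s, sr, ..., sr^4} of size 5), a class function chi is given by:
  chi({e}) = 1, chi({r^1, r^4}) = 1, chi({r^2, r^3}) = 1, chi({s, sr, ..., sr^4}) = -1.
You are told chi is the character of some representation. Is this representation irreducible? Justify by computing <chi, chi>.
Irreducible: <chi, chi> = 1.

Derivation: <chi, chi> = (1/|G|) sum_C |C| * |chi(C)|^2 = (1/10)[1*|1|^2 + 2*|1|^2 + 2*|1|^2 + 5*|-1|^2]
  = (1/10)[(1) + (2) + (2) + (5)] = 10/10 = 1.
A character is irreducible iff <chi, chi> = 1, so this representation is irreducible.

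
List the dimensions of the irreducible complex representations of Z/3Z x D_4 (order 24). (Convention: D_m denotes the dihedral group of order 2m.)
Dimensions: 1, 1, 1, 1, 1, 1, 1, 1, 1, 1, 1, 1, 2, 2, 2

Explanation: There are 15 irreducibles (= number of conjugacy classes). Their dimensions d_i satisfy sum d_i^2 = |G| = 24: 1 + 1 + 1 + 1 + 1 + 1 + 1 + 1 + 1 + 1 + 1 + 1 + 4 + 4 + 4 = 24. (For the product with Z/3Z: each of the 3 1-dim characters of Z/3Z tensors with each irrep of D_4, giving 3 copies of each D_4-dimension.)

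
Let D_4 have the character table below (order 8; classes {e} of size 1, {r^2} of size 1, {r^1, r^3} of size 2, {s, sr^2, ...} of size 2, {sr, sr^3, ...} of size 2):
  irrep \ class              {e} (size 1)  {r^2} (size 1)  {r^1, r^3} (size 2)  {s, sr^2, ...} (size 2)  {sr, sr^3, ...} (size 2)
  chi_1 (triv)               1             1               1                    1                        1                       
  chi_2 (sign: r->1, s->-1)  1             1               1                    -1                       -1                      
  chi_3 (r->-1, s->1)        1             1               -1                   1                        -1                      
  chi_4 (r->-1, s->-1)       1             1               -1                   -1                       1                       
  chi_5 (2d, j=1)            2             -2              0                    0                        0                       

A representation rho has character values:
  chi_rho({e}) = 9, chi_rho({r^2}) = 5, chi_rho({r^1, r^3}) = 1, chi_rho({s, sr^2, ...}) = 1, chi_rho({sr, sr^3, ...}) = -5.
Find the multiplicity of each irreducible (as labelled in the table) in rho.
Multiplicities: chi_1: 1, chi_2: 3, chi_3: 3, chi_4: 0, chi_5: 1.

Working: Use <chi_rho, chi> = (1/|G|) sum_C |C| * chi_rho(C) * conj(chi(C)) with |G| = 8 for each irreducible chi in the table:
  <chi_rho, chi_1> = (1/8)[1*(9)*conj(1) + 1*(5)*conj(1) + 2*(1)*conj(1) + 2*(1)*conj(1) + 2*(-5)*conj(1)]
      = (1/8)[(9) + (5) + (2) + (2) + (-10)] = 8/8 = 1
  <chi_rho, chi_2> = (1/8)[1*(9)*conj(1) + 1*(5)*conj(1) + 2*(1)*conj(1) + 2*(1)*conj(-1) + 2*(-5)*conj(-1)]
      = (1/8)[(9) + (5) + (2) + (-2) + (10)] = 24/8 = 3
  <chi_rho, chi_3> = (1/8)[1*(9)*conj(1) + 1*(5)*conj(1) + 2*(1)*conj(-1) + 2*(1)*conj(1) + 2*(-5)*conj(-1)]
      = (1/8)[(9) + (5) + (-2) + (2) + (10)] = 24/8 = 3
  <chi_rho, chi_4> = (1/8)[1*(9)*conj(1) + 1*(5)*conj(1) + 2*(1)*conj(-1) + 2*(1)*conj(-1) + 2*(-5)*conj(1)]
      = (1/8)[(9) + (5) + (-2) + (-2) + (-10)] = 0/8 = 0
  <chi_rho, chi_5> = (1/8)[1*(9)*conj(2) + 1*(5)*conj(-2) + 2*(1)*conj(0) + 2*(1)*conj(0) + 2*(-5)*conj(0)]
      = (1/8)[(18) + (-10) + (0) + (0) + (0)] = 8/8 = 1
Dimension check: dim(rho) = sum (mult * dim) = 1*1 + 3*1 + 3*1 + 0*1 + 1*2 = 9 = chi_rho(e) = 9.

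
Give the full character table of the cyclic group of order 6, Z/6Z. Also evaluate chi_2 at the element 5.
Character table of Z/6Z (irreps indexed chi_0,...,chi_5 with chi_k(m) = zeta_6^(k*m), zeta_6 = exp(2*pi*i/6)):
  irrep \ class  {0} (size 1)  {1} (size 1)    {2} (size 1)    {3} (size 1)  {4} (size 1)    {5} (size 1)  
  chi_0          1             1               1               1             1               1             
  chi_1          1             exp(I*pi/3)     exp(2*I*pi/3)   -1            exp(-2*I*pi/3)  exp(-I*pi/3)  
  chi_2          1             exp(2*I*pi/3)   exp(-2*I*pi/3)  1             exp(2*I*pi/3)   exp(-2*I*pi/3)
  chi_3          1             -1              1               -1            1               -1            
  chi_4          1             exp(-2*I*pi/3)  exp(2*I*pi/3)   1             exp(-2*I*pi/3)  exp(2*I*pi/3) 
  chi_5          1             exp(-I*pi/3)    exp(-2*I*pi/3)  -1            exp(2*I*pi/3)   exp(I*pi/3)   

Spot check: chi_2(5) = zeta_6^(2*5) = zeta_6^10 = exp(-2*I*pi/3).

Justification: Z/6Z is abelian, so all 6 irreducible complex representations are 1-dimensional. They are given by chi_k(m) = zeta_6^(k*m) for k = 0,...,5. Row orthogonality: sum_m chi_k(m) conj(chi_l(m)) = 6 * [k = l].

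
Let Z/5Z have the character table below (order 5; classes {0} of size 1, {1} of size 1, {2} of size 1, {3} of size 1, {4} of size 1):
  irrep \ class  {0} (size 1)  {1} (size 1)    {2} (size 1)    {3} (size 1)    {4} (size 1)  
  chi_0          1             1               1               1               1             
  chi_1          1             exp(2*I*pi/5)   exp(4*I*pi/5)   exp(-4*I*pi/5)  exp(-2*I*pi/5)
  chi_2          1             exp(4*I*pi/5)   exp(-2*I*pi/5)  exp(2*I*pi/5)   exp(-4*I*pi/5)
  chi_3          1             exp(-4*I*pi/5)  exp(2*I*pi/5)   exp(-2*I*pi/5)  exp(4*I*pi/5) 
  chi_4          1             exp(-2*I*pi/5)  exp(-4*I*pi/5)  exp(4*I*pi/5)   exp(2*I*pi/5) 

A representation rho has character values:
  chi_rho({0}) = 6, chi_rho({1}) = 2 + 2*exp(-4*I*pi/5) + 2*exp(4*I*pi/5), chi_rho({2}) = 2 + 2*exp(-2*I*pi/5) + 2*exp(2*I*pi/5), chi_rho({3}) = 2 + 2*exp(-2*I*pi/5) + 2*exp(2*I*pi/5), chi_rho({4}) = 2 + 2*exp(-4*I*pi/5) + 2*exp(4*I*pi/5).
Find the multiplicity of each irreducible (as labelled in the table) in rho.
Multiplicities: chi_0: 2, chi_1: 0, chi_2: 2, chi_3: 2, chi_4: 0.

Derivation: Use <chi_rho, chi> = (1/|G|) sum_C |C| * chi_rho(C) * conj(chi(C)) with |G| = 5 for each irreducible chi in the table:
  <chi_rho, chi_0> = (1/5)[1*(6)*conj(1) + 1*(2 + 2*exp(-4*I*pi/5) + 2*exp(4*I*pi/5))*conj(1) + 1*(2 + 2*exp(-2*I*pi/5) + 2*exp(2*I*pi/5))*conj(1) + 1*(2 + 2*exp(-2*I*pi/5) + 2*exp(2*I*pi/5))*conj(1) + 1*(2 + 2*exp(-4*I*pi/5) + 2*exp(4*I*pi/5))*conj(1)]
      = (1/5)[(6) + (2 + 2*exp(-4*I*pi/5) + 2*exp(4*I*pi/5)) + (2 + 2*exp(-2*I*pi/5) + 2*exp(2*I*pi/5)) + (2 + 2*exp(-2*I*pi/5) + 2*exp(2*I*pi/5)) + (2 + 2*exp(-4*I*pi/5) + 2*exp(4*I*pi/5))] = 10/5 = 2
  <chi_rho, chi_1> = (1/5)[1*(6)*conj(1) + 1*(2 + 2*exp(-4*I*pi/5) + 2*exp(4*I*pi/5))*conj(exp(2*I*pi/5)) + 1*(2 + 2*exp(-2*I*pi/5) + 2*exp(2*I*pi/5))*conj(exp(4*I*pi/5)) + 1*(2 + 2*exp(-2*I*pi/5) + 2*exp(2*I*pi/5))*conj(exp(-4*I*pi/5)) + 1*(2 + 2*exp(-4*I*pi/5) + 2*exp(4*I*pi/5))*conj(exp(-2*I*pi/5))]
      = (1/5)[(6) + (2*exp(-2*I*pi/5) + 2*exp(4*I*pi/5) + 2*exp(2*I*pi/5)) + (2*exp(-2*I*pi/5) + 2*exp(-4*I*pi/5) + 2*exp(4*I*pi/5)) + (2*exp(-4*I*pi/5) + 2*exp(4*I*pi/5) + 2*exp(2*I*pi/5)) + (2*exp(-2*I*pi/5) + 2*exp(-4*I*pi/5) + 2*exp(2*I*pi/5))] = 0/5 = 0
  <chi_rho, chi_2> = (1/5)[1*(6)*conj(1) + 1*(2 + 2*exp(-4*I*pi/5) + 2*exp(4*I*pi/5))*conj(exp(4*I*pi/5)) + 1*(2 + 2*exp(-2*I*pi/5) + 2*exp(2*I*pi/5))*conj(exp(-2*I*pi/5)) + 1*(2 + 2*exp(-2*I*pi/5) + 2*exp(2*I*pi/5))*conj(exp(2*I*pi/5)) + 1*(2 + 2*exp(-4*I*pi/5) + 2*exp(4*I*pi/5))*conj(exp(-4*I*pi/5))]
      = (1/5)[(6) + (2 + 2*exp(-4*I*pi/5) + 2*exp(2*I*pi/5)) + (2 + 2*exp(4*I*pi/5) + 2*exp(2*I*pi/5)) + (2 + 2*exp(-2*I*pi/5) + 2*exp(-4*I*pi/5)) + (2 + 2*exp(-2*I*pi/5) + 2*exp(4*I*pi/5))] = 10/5 = 2
  <chi_rho, chi_3> = (1/5)[1*(6)*conj(1) + 1*(2 + 2*exp(-4*I*pi/5) + 2*exp(4*I*pi/5))*conj(exp(-4*I*pi/5)) + 1*(2 + 2*exp(-2*I*pi/5) + 2*exp(2*I*pi/5))*conj(exp(2*I*pi/5)) + 1*(2 + 2*exp(-2*I*pi/5) + 2*exp(2*I*pi/5))*conj(exp(-2*I*pi/5)) + 1*(2 + 2*exp(-4*I*pi/5) + 2*exp(4*I*pi/5))*conj(exp(4*I*pi/5))]
      = (1/5)[(6) + (2 + 2*exp(-2*I*pi/5) + 2*exp(4*I*pi/5)) + (2 + 2*exp(-2*I*pi/5) + 2*exp(-4*I*pi/5)) + (2 + 2*exp(4*I*pi/5) + 2*exp(2*I*pi/5)) + (2 + 2*exp(-4*I*pi/5) + 2*exp(2*I*pi/5))] = 10/5 = 2
  <chi_rho, chi_4> = (1/5)[1*(6)*conj(1) + 1*(2 + 2*exp(-4*I*pi/5) + 2*exp(4*I*pi/5))*conj(exp(-2*I*pi/5)) + 1*(2 + 2*exp(-2*I*pi/5) + 2*exp(2*I*pi/5))*conj(exp(-4*I*pi/5)) + 1*(2 + 2*exp(-2*I*pi/5) + 2*exp(2*I*pi/5))*conj(exp(4*I*pi/5)) + 1*(2 + 2*exp(-4*I*pi/5) + 2*exp(4*I*pi/5))*conj(exp(2*I*pi/5))]
      = (1/5)[(6) + (2*exp(-2*I*pi/5) + 2*exp(-4*I*pi/5) + 2*exp(2*I*pi/5)) + (2*exp(-4*I*pi/5) + 2*exp(4*I*pi/5) + 2*exp(2*I*pi/5)) + (2*exp(-2*I*pi/5) + 2*exp(-4*I*pi/5) + 2*exp(4*I*pi/5)) + (2*exp(-2*I*pi/5) + 2*exp(4*I*pi/5) + 2*exp(2*I*pi/5))] = 0/5 = 0
(Exp terms are combined using exp(i*s)*conj(exp(i*t)) = exp(i*(s-t)), and sums of them are collapsed using the identity that for every m > 1 the m distinct m-th roots of unity sum to 0, e.g. 1 + exp(2*I*pi/3) + exp(-2*I*pi/3) = 0.)
Dimension check: dim(rho) = sum (mult * dim) = 2*1 + 0*1 + 2*1 + 2*1 + 0*1 = 6 = chi_rho(e) = 6.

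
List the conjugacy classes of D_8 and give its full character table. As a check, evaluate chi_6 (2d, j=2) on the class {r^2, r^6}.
Conjugacy classes: {e} of size 1, {r^4} of size 1, {r^1, r^7} of size 2, {r^2, r^6} of size 2, {r^3, r^5} of size 2, {s, sr^2, ...} of size 4, {sr, sr^3, ...} of size 4.
Character table:
  irrep \ class              {e} (size 1)  {r^4} (size 1)  {r^1, r^7} (size 2)  {r^2, r^6} (size 2)  {r^3, r^5} (size 2)  {s, sr^2, ...} (size 4)  {sr, sr^3, ...} (size 4)
  chi_1 (triv)               1             1               1                    1                    1                    1                        1                       
  chi_2 (sign: r->1, s->-1)  1             1               1                    1                    1                    -1                       -1                      
  chi_3 (r->-1, s->1)        1             1               -1                   1                    -1                   1                        -1                      
  chi_4 (r->-1, s->-1)       1             1               -1                   1                    -1                   -1                       1                       
  chi_5 (2d, j=1)            2             -2              sqrt(2)              0                    -sqrt(2)             0                        0                       
  chi_6 (2d, j=2)            2             2               0                    -2                   0                    0                        0                       
  chi_7 (2d, j=3)            2             -2              -sqrt(2)             0                    sqrt(2)              0                        0                       

Spot check: chi_6 (2d, j=2) on {r^2, r^6} = -2.

Working: D_8 has order 2*8 = 16 with 7 conjugacy classes, hence 7 irreducibles. Sum of squared dims 1 + 1 + 1 + 1 + 4 + 4 + 4 = 16 = |G|. Linear characters come from the abelianisation; the 2-dimensional irreps have character r^k -> 2*cos(2*pi*j*k/8), reflections -> 0.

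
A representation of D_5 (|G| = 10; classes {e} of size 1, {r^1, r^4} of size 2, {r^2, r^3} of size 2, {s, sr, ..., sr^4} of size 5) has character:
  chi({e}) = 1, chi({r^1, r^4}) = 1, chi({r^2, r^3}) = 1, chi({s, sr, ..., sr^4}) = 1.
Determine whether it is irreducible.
Irreducible: <chi, chi> = 1.

<chi, chi> = (1/|G|) sum_C |C| * |chi(C)|^2 = (1/10)[1*|1|^2 + 2*|1|^2 + 2*|1|^2 + 5*|1|^2]
  = (1/10)[(1) + (2) + (2) + (5)] = 10/10 = 1.
A character is irreducible iff <chi, chi> = 1, so this representation is irreducible.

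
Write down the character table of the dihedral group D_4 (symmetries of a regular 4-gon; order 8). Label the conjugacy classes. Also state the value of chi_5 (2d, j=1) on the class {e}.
Conjugacy classes: {e} of size 1, {r^2} of size 1, {r^1, r^3} of size 2, {s, sr^2, ...} of size 2, {sr, sr^3, ...} of size 2.
Character table:
  irrep \ class              {e} (size 1)  {r^2} (size 1)  {r^1, r^3} (size 2)  {s, sr^2, ...} (size 2)  {sr, sr^3, ...} (size 2)
  chi_1 (triv)               1             1               1                    1                        1                       
  chi_2 (sign: r->1, s->-1)  1             1               1                    -1                       -1                      
  chi_3 (r->-1, s->1)        1             1               -1                   1                        -1                      
  chi_4 (r->-1, s->-1)       1             1               -1                   -1                       1                       
  chi_5 (2d, j=1)            2             -2              0                    0                        0                       

Spot check: chi_5 (2d, j=1) on {e} = 2.

Why: D_4 has order 2*4 = 8 with 5 conjugacy classes, hence 5 irreducibles. Sum of squared dims 1 + 1 + 1 + 1 + 4 = 8 = |G|. Linear characters come from the abelianisation; the 2-dimensional irreps have character r^k -> 2*cos(2*pi*j*k/4), reflections -> 0.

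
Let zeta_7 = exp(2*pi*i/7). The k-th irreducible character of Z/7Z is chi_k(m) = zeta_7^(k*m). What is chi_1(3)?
chi_1(3) = zeta_7^3 = exp(6*I*pi/7)

Why: chi_1(3) = zeta_7^(1*3) = zeta_7^3. Since zeta_7^7 = 1, this equals zeta_7^3 = exp(2*pi*i*3/7) = exp(6*I*pi/7).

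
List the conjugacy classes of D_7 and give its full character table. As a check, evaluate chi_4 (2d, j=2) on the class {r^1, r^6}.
Conjugacy classes: {e} of size 1, {r^1, r^6} of size 2, {r^2, r^5} of size 2, {r^3, r^4} of size 2, {s, sr, ..., sr^6} of size 7.
Character table:
  irrep \ class              {e} (size 1)  {r^1, r^6} (size 2)  {r^2, r^5} (size 2)  {r^3, r^4} (size 2)  {s, sr, ..., sr^6} (size 7)
  chi_1 (triv)               1             1                    1                    1                    1                          
  chi_2 (sign: r->1, s->-1)  1             1                    1                    1                    -1                         
  chi_3 (2d, j=1)            2             2*cos(2*pi/7)        -2*cos(3*pi/7)       -2*cos(pi/7)         0                          
  chi_4 (2d, j=2)            2             -2*cos(3*pi/7)       -2*cos(pi/7)         2*cos(2*pi/7)        0                          
  chi_5 (2d, j=3)            2             -2*cos(pi/7)         2*cos(2*pi/7)        -2*cos(3*pi/7)       0                          

Spot check: chi_4 (2d, j=2) on {r^1, r^6} = -2*cos(3*pi/7).

Explanation: D_7 has order 2*7 = 14 with 5 conjugacy classes, hence 5 irreducibles. Sum of squared dims 1 + 1 + 4 + 4 + 4 = 14 = |G|. Linear characters come from the abelianisation; the 2-dimensional irreps have character r^k -> 2*cos(2*pi*j*k/7), reflections -> 0.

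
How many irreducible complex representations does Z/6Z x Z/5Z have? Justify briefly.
30

Reasoning: The number of irreducible complex representations of a finite group equals its number of conjugacy classes. Z/6Z x Z/5Z is abelian of order 30, so every element is its own conjugacy class: 30 classes, so Z/6Z x Z/5Z (order 30) has exactly 30 irreducible complex representations.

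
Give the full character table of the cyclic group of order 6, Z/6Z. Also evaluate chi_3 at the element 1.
Character table of Z/6Z (irreps indexed chi_0,...,chi_5 with chi_k(m) = zeta_6^(k*m), zeta_6 = exp(2*pi*i/6)):
  irrep \ class  {0} (size 1)  {1} (size 1)    {2} (size 1)    {3} (size 1)  {4} (size 1)    {5} (size 1)  
  chi_0          1             1               1               1             1               1             
  chi_1          1             exp(I*pi/3)     exp(2*I*pi/3)   -1            exp(-2*I*pi/3)  exp(-I*pi/3)  
  chi_2          1             exp(2*I*pi/3)   exp(-2*I*pi/3)  1             exp(2*I*pi/3)   exp(-2*I*pi/3)
  chi_3          1             -1              1               -1            1               -1            
  chi_4          1             exp(-2*I*pi/3)  exp(2*I*pi/3)   1             exp(-2*I*pi/3)  exp(2*I*pi/3) 
  chi_5          1             exp(-I*pi/3)    exp(-2*I*pi/3)  -1            exp(2*I*pi/3)   exp(I*pi/3)   

Spot check: chi_3(1) = zeta_6^(3*1) = zeta_6^3 = -1.

Z/6Z is abelian, so all 6 irreducible complex representations are 1-dimensional. They are given by chi_k(m) = zeta_6^(k*m) for k = 0,...,5. Row orthogonality: sum_m chi_k(m) conj(chi_l(m)) = 6 * [k = l].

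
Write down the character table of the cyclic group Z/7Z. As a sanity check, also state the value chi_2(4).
Character table of Z/7Z (irreps indexed chi_0,...,chi_6 with chi_k(m) = zeta_7^(k*m), zeta_7 = exp(2*pi*i/7)):
  irrep \ class  {0} (size 1)  {1} (size 1)    {2} (size 1)    {3} (size 1)    {4} (size 1)    {5} (size 1)    {6} (size 1)  
  chi_0          1             1               1               1               1               1               1             
  chi_1          1             exp(2*I*pi/7)   exp(4*I*pi/7)   exp(6*I*pi/7)   exp(-6*I*pi/7)  exp(-4*I*pi/7)  exp(-2*I*pi/7)
  chi_2          1             exp(4*I*pi/7)   exp(-6*I*pi/7)  exp(-2*I*pi/7)  exp(2*I*pi/7)   exp(6*I*pi/7)   exp(-4*I*pi/7)
  chi_3          1             exp(6*I*pi/7)   exp(-2*I*pi/7)  exp(4*I*pi/7)   exp(-4*I*pi/7)  exp(2*I*pi/7)   exp(-6*I*pi/7)
  chi_4          1             exp(-6*I*pi/7)  exp(2*I*pi/7)   exp(-4*I*pi/7)  exp(4*I*pi/7)   exp(-2*I*pi/7)  exp(6*I*pi/7) 
  chi_5          1             exp(-4*I*pi/7)  exp(6*I*pi/7)   exp(2*I*pi/7)   exp(-2*I*pi/7)  exp(-6*I*pi/7)  exp(4*I*pi/7) 
  chi_6          1             exp(-2*I*pi/7)  exp(-4*I*pi/7)  exp(-6*I*pi/7)  exp(6*I*pi/7)   exp(4*I*pi/7)   exp(2*I*pi/7) 

Spot check: chi_2(4) = zeta_7^(2*4) = zeta_7^8 = exp(2*I*pi/7).

Proof sketch: Z/7Z is abelian, so all 7 irreducible complex representations are 1-dimensional. They are given by chi_k(m) = zeta_7^(k*m) for k = 0,...,6. Row orthogonality: sum_m chi_k(m) conj(chi_l(m)) = 7 * [k = l].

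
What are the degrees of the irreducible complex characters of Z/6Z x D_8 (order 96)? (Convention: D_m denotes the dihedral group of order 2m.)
Dimensions: 1, 1, 1, 1, 1, 1, 1, 1, 1, 1, 1, 1, 1, 1, 1, 1, 1, 1, 1, 1, 1, 1, 1, 1, 2, 2, 2, 2, 2, 2, 2, 2, 2, 2, 2, 2, 2, 2, 2, 2, 2, 2

Solution. There are 42 irreducibles (= number of conjugacy classes). Their dimensions d_i satisfy sum d_i^2 = |G| = 96: 1 + 1 + 1 + 1 + 1 + 1 + 1 + 1 + 1 + 1 + 1 + 1 + 1 + 1 + 1 + 1 + 1 + 1 + 1 + 1 + 1 + 1 + 1 + 1 + 4 + 4 + 4 + 4 + 4 + 4 + 4 + 4 + 4 + 4 + 4 + 4 + 4 + 4 + 4 + 4 + 4 + 4 = 96. (For the product with Z/6Z: each of the 6 1-dim characters of Z/6Z tensors with each irrep of D_8, giving 6 copies of each D_8-dimension.)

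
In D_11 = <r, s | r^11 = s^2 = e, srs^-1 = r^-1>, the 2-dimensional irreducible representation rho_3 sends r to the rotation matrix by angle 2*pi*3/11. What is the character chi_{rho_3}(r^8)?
chi_{rho_3}(r^8) = 2*cos(2*pi*3*8/11) = 2*cos(48*pi/11)

Argument: rho_3(r^8) is rotation by angle 2*pi*3*8/11, whose trace is 2*cos(2*pi*3*8/11) = 2*cos(48*pi/11).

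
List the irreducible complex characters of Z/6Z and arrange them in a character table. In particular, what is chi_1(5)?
Character table of Z/6Z (irreps indexed chi_0,...,chi_5 with chi_k(m) = zeta_6^(k*m), zeta_6 = exp(2*pi*i/6)):
  irrep \ class  {0} (size 1)  {1} (size 1)    {2} (size 1)    {3} (size 1)  {4} (size 1)    {5} (size 1)  
  chi_0          1             1               1               1             1               1             
  chi_1          1             exp(I*pi/3)     exp(2*I*pi/3)   -1            exp(-2*I*pi/3)  exp(-I*pi/3)  
  chi_2          1             exp(2*I*pi/3)   exp(-2*I*pi/3)  1             exp(2*I*pi/3)   exp(-2*I*pi/3)
  chi_3          1             -1              1               -1            1               -1            
  chi_4          1             exp(-2*I*pi/3)  exp(2*I*pi/3)   1             exp(-2*I*pi/3)  exp(2*I*pi/3) 
  chi_5          1             exp(-I*pi/3)    exp(-2*I*pi/3)  -1            exp(2*I*pi/3)   exp(I*pi/3)   

Spot check: chi_1(5) = zeta_6^(1*5) = zeta_6^5 = exp(-I*pi/3).

Working: Z/6Z is abelian, so all 6 irreducible complex representations are 1-dimensional. They are given by chi_k(m) = zeta_6^(k*m) for k = 0,...,5. Row orthogonality: sum_m chi_k(m) conj(chi_l(m)) = 6 * [k = l].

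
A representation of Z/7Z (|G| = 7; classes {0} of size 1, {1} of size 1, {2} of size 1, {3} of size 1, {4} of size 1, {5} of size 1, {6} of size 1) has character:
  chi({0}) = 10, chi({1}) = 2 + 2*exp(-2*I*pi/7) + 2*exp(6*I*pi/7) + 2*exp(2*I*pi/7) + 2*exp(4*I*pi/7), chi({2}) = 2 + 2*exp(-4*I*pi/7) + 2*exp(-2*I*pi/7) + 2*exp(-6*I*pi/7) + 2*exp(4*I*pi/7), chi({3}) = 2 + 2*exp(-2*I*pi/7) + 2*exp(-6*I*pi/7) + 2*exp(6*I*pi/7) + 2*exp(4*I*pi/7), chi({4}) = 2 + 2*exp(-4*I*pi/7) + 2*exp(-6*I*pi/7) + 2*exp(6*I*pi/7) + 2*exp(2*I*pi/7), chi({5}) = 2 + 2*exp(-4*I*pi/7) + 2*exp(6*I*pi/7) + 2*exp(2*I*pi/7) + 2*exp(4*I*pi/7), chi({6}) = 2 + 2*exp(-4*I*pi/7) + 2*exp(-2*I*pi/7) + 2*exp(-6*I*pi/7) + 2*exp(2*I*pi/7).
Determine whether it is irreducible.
Not irreducible (reducible): <chi, chi> = 20 > 1.

Solution. <chi, chi> = (1/|G|) sum_C |C| * |chi(C)|^2 = (1/7)[1*|10|^2 + 1*|2 + 2*exp(-2*I*pi/7) + 2*exp(6*I*pi/7) + 2*exp(2*I*pi/7) + 2*exp(4*I*pi/7)|^2 + 1*|2 + 2*exp(-4*I*pi/7) + 2*exp(-2*I*pi/7) + 2*exp(-6*I*pi/7) + 2*exp(4*I*pi/7)|^2 + 1*|2 + 2*exp(-2*I*pi/7) + 2*exp(-6*I*pi/7) + 2*exp(6*I*pi/7) + 2*exp(4*I*pi/7)|^2 + 1*|2 + 2*exp(-4*I*pi/7) + 2*exp(-6*I*pi/7) + 2*exp(6*I*pi/7) + 2*exp(2*I*pi/7)|^2 + 1*|2 + 2*exp(-4*I*pi/7) + 2*exp(6*I*pi/7) + 2*exp(2*I*pi/7) + 2*exp(4*I*pi/7)|^2 + 1*|2 + 2*exp(-4*I*pi/7) + 2*exp(-2*I*pi/7) + 2*exp(-6*I*pi/7) + 2*exp(2*I*pi/7)|^2]
  = (1/7)[(100) + (20 + 16*exp(-2*I*pi/7) + 12*exp(-4*I*pi/7) + 12*exp(-6*I*pi/7) + 12*exp(6*I*pi/7) + 12*exp(4*I*pi/7) + 16*exp(2*I*pi/7)) + (20 + 16*exp(-4*I*pi/7) + 12*exp(-2*I*pi/7) + 12*exp(-6*I*pi/7) + 12*exp(6*I*pi/7) + 12*exp(2*I*pi/7) + 16*exp(4*I*pi/7)) + (20 + 12*exp(-4*I*pi/7) + 12*exp(-2*I*pi/7) + 16*exp(-6*I*pi/7) + 16*exp(6*I*pi/7) + 12*exp(2*I*pi/7) + 12*exp(4*I*pi/7)) + (20 + 12*exp(-4*I*pi/7) + 12*exp(-2*I*pi/7) + 16*exp(-6*I*pi/7) + 16*exp(6*I*pi/7) + 12*exp(2*I*pi/7) + 12*exp(4*I*pi/7)) + (20 + 16*exp(-4*I*pi/7) + 12*exp(-2*I*pi/7) + 12*exp(-6*I*pi/7) + 12*exp(6*I*pi/7) + 12*exp(2*I*pi/7) + 16*exp(4*I*pi/7)) + (20 + 16*exp(-2*I*pi/7) + 12*exp(-4*I*pi/7) + 12*exp(-6*I*pi/7) + 12*exp(6*I*pi/7) + 12*exp(4*I*pi/7) + 16*exp(2*I*pi/7))] = 140/7 = 20.
(Exp terms are combined using exp(i*s)*conj(exp(i*t)) = exp(i*(s-t)), and sums of them are collapsed using the identity that for every m > 1 the m distinct m-th roots of unity sum to 0, e.g. 1 + exp(2*I*pi/3) + exp(-2*I*pi/3) = 0.)
A character is irreducible iff <chi, chi> = 1, so this representation is reducible.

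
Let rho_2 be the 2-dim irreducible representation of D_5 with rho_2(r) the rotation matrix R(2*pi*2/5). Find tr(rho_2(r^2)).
chi_{rho_2}(r^2) = 2*cos(2*pi*2*2/5) = -1/2 + sqrt(5)/2

Reasoning: rho_2(r^2) is rotation by angle 2*pi*2*2/5, whose trace is 2*cos(2*pi*2*2/5) = -1/2 + sqrt(5)/2.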